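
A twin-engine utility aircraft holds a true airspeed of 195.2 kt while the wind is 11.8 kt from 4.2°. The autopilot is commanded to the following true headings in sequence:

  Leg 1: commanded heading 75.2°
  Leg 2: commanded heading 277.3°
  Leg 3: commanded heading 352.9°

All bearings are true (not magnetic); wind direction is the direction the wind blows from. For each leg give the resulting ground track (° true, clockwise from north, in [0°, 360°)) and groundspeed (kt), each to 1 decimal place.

Leg 1: track=78.5°, groundspeed=191.7 kt
Leg 2: track=273.8°, groundspeed=194.9 kt
Leg 3: track=352.2°, groundspeed=183.6 kt

Leg 1: heading 75.2°; drift +3.3° → track 78.5°, groundspeed 191.7 kt
Leg 2: heading 277.3°; drift -3.5° → track 273.8°, groundspeed 194.9 kt
Leg 3: heading 352.9°; drift -0.7° → track 352.2°, groundspeed 183.6 kt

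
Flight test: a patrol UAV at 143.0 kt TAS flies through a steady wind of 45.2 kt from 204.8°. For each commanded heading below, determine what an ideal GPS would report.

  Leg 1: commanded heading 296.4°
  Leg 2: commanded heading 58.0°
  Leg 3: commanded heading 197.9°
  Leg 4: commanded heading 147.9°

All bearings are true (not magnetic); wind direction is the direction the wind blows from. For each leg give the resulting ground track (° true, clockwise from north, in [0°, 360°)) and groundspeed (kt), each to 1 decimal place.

Leg 1: heading 296.4°; drift +17.4° → track 313.8°, groundspeed 151.2 kt
Leg 2: heading 58.0°; drift -7.8° → track 50.2°, groundspeed 182.5 kt
Leg 3: heading 197.9°; drift -3.2° → track 194.7°, groundspeed 98.3 kt
Leg 4: heading 147.9°; drift -17.7° → track 130.2°, groundspeed 124.2 kt

Leg 1: track=313.8°, groundspeed=151.2 kt
Leg 2: track=50.2°, groundspeed=182.5 kt
Leg 3: track=194.7°, groundspeed=98.3 kt
Leg 4: track=130.2°, groundspeed=124.2 kt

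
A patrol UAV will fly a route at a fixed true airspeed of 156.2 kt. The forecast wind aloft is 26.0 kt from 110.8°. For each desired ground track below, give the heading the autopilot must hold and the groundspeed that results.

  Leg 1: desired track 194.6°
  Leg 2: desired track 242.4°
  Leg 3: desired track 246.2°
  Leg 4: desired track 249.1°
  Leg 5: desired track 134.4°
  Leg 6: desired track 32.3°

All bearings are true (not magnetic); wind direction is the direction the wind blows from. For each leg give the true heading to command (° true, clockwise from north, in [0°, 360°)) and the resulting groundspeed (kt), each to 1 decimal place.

Leg 1: desired track 194.6°; wind correction -9.5° → command heading 185.1°, groundspeed 151.2 kt
Leg 2: desired track 242.4°; wind correction -7.2° → command heading 235.2°, groundspeed 172.2 kt
Leg 3: desired track 246.2°; wind correction -6.7° → command heading 239.5°, groundspeed 173.6 kt
Leg 4: desired track 249.1°; wind correction -6.4° → command heading 242.7°, groundspeed 174.7 kt
Leg 5: desired track 134.4°; wind correction -3.8° → command heading 130.6°, groundspeed 132.0 kt
Leg 6: desired track 32.3°; wind correction +9.4° → command heading 41.7°, groundspeed 148.9 kt

Leg 1: heading=185.1°, groundspeed=151.2 kt
Leg 2: heading=235.2°, groundspeed=172.2 kt
Leg 3: heading=239.5°, groundspeed=173.6 kt
Leg 4: heading=242.7°, groundspeed=174.7 kt
Leg 5: heading=130.6°, groundspeed=132.0 kt
Leg 6: heading=41.7°, groundspeed=148.9 kt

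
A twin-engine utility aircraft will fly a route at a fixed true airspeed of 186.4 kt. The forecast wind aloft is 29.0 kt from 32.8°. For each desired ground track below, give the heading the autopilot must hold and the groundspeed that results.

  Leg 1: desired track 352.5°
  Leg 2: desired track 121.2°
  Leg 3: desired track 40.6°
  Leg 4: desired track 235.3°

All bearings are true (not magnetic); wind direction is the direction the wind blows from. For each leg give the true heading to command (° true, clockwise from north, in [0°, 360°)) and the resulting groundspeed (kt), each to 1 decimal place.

Leg 1: heading=358.3°, groundspeed=163.3 kt
Leg 2: heading=112.3°, groundspeed=183.3 kt
Leg 3: heading=39.4°, groundspeed=157.6 kt
Leg 4: heading=238.7°, groundspeed=212.9 kt

Leg 1: desired track 352.5°; wind correction +5.8° → command heading 358.3°, groundspeed 163.3 kt
Leg 2: desired track 121.2°; wind correction -8.9° → command heading 112.3°, groundspeed 183.3 kt
Leg 3: desired track 40.6°; wind correction -1.2° → command heading 39.4°, groundspeed 157.6 kt
Leg 4: desired track 235.3°; wind correction +3.4° → command heading 238.7°, groundspeed 212.9 kt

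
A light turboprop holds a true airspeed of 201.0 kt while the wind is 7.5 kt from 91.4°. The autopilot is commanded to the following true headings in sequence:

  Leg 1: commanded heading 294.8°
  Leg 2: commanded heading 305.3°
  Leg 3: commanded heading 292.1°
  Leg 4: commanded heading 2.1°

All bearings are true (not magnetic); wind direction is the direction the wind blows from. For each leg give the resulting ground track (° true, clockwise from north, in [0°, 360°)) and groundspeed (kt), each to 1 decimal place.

Leg 1: heading 294.8°; drift -0.8° → track 294.0°, groundspeed 207.9 kt
Leg 2: heading 305.3°; drift -1.2° → track 304.1°, groundspeed 207.3 kt
Leg 3: heading 292.1°; drift -0.7° → track 291.4°, groundspeed 208.0 kt
Leg 4: heading 2.1°; drift -2.1° → track 0.0°, groundspeed 201.0 kt

Leg 1: track=294.0°, groundspeed=207.9 kt
Leg 2: track=304.1°, groundspeed=207.3 kt
Leg 3: track=291.4°, groundspeed=208.0 kt
Leg 4: track=0.0°, groundspeed=201.0 kt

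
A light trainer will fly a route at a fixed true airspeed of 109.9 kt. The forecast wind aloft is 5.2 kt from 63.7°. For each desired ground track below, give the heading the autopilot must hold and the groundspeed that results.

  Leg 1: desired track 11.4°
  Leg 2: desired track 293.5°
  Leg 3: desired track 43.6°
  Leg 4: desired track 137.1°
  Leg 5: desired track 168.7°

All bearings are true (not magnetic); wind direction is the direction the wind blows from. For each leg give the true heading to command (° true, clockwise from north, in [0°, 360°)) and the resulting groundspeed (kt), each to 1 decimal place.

Leg 1: desired track 11.4°; wind correction +2.1° → command heading 13.5°, groundspeed 106.6 kt
Leg 2: desired track 293.5°; wind correction +2.1° → command heading 295.6°, groundspeed 113.2 kt
Leg 3: desired track 43.6°; wind correction +0.9° → command heading 44.5°, groundspeed 105.0 kt
Leg 4: desired track 137.1°; wind correction -2.6° → command heading 134.5°, groundspeed 108.3 kt
Leg 5: desired track 168.7°; wind correction -2.6° → command heading 166.1°, groundspeed 111.1 kt

Leg 1: heading=13.5°, groundspeed=106.6 kt
Leg 2: heading=295.6°, groundspeed=113.2 kt
Leg 3: heading=44.5°, groundspeed=105.0 kt
Leg 4: heading=134.5°, groundspeed=108.3 kt
Leg 5: heading=166.1°, groundspeed=111.1 kt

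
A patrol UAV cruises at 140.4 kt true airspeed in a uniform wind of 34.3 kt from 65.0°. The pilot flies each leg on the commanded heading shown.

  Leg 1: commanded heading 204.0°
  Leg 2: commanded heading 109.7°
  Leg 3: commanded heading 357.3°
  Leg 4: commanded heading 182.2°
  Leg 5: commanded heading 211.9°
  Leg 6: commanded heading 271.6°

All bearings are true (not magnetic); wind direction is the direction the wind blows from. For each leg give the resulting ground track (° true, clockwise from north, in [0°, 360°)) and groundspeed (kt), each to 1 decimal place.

Leg 1: heading 204.0°; drift +7.7° → track 211.7°, groundspeed 167.8 kt
Leg 2: heading 109.7°; drift +11.7° → track 121.4°, groundspeed 118.5 kt
Leg 3: heading 357.3°; drift -14.0° → track 343.3°, groundspeed 131.3 kt
Leg 4: heading 182.2°; drift +11.1° → track 193.3°, groundspeed 159.0 kt
Leg 5: heading 211.9°; drift +6.3° → track 218.2°, groundspeed 170.2 kt
Leg 6: heading 271.6°; drift -5.1° → track 266.5°, groundspeed 171.8 kt

Leg 1: track=211.7°, groundspeed=167.8 kt
Leg 2: track=121.4°, groundspeed=118.5 kt
Leg 3: track=343.3°, groundspeed=131.3 kt
Leg 4: track=193.3°, groundspeed=159.0 kt
Leg 5: track=218.2°, groundspeed=170.2 kt
Leg 6: track=266.5°, groundspeed=171.8 kt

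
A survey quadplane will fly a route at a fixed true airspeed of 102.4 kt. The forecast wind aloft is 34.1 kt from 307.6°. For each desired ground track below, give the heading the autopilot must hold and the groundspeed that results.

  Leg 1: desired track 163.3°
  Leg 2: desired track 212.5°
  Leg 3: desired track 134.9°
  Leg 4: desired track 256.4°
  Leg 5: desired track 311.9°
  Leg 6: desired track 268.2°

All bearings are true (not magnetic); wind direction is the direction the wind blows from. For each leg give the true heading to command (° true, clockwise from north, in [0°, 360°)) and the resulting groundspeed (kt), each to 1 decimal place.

Leg 1: heading=174.5°, groundspeed=128.1 kt
Leg 2: heading=231.9°, groundspeed=99.6 kt
Leg 3: heading=137.3°, groundspeed=136.1 kt
Leg 4: heading=271.4°, groundspeed=77.5 kt
Leg 5: heading=310.5°, groundspeed=68.4 kt
Leg 6: heading=280.4°, groundspeed=73.7 kt

Leg 1: desired track 163.3°; wind correction +11.2° → command heading 174.5°, groundspeed 128.1 kt
Leg 2: desired track 212.5°; wind correction +19.4° → command heading 231.9°, groundspeed 99.6 kt
Leg 3: desired track 134.9°; wind correction +2.4° → command heading 137.3°, groundspeed 136.1 kt
Leg 4: desired track 256.4°; wind correction +15.0° → command heading 271.4°, groundspeed 77.5 kt
Leg 5: desired track 311.9°; wind correction -1.4° → command heading 310.5°, groundspeed 68.4 kt
Leg 6: desired track 268.2°; wind correction +12.2° → command heading 280.4°, groundspeed 73.7 kt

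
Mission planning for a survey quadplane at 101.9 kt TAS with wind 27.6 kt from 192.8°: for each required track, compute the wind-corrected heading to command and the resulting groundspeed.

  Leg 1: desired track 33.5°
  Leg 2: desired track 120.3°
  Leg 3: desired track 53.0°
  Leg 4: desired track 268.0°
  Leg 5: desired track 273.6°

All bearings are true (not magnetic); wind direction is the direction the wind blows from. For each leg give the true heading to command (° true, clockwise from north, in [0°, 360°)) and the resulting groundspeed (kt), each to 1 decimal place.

Leg 1: desired track 33.5°; wind correction +5.5° → command heading 39.0°, groundspeed 127.3 kt
Leg 2: desired track 120.3°; wind correction +15.0° → command heading 135.3°, groundspeed 90.1 kt
Leg 3: desired track 53.0°; wind correction +10.1° → command heading 63.1°, groundspeed 121.4 kt
Leg 4: desired track 268.0°; wind correction -15.2° → command heading 252.8°, groundspeed 91.3 kt
Leg 5: desired track 273.6°; wind correction -15.5° → command heading 258.1°, groundspeed 93.8 kt

Leg 1: heading=39.0°, groundspeed=127.3 kt
Leg 2: heading=135.3°, groundspeed=90.1 kt
Leg 3: heading=63.1°, groundspeed=121.4 kt
Leg 4: heading=252.8°, groundspeed=91.3 kt
Leg 5: heading=258.1°, groundspeed=93.8 kt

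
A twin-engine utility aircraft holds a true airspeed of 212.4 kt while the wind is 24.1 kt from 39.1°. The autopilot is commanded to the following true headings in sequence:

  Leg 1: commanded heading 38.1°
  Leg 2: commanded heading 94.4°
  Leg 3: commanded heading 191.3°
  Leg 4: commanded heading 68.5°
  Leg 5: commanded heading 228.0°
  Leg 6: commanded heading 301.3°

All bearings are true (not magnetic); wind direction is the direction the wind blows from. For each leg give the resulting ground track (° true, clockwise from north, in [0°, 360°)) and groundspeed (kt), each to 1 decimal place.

Leg 1: track=38.0°, groundspeed=188.3 kt
Leg 2: track=100.1°, groundspeed=199.7 kt
Leg 3: track=194.1°, groundspeed=234.0 kt
Leg 4: track=72.0°, groundspeed=191.8 kt
Leg 5: track=227.1°, groundspeed=236.2 kt
Leg 6: track=295.0°, groundspeed=217.0 kt

Leg 1: heading 38.1°; drift -0.1° → track 38.0°, groundspeed 188.3 kt
Leg 2: heading 94.4°; drift +5.7° → track 100.1°, groundspeed 199.7 kt
Leg 3: heading 191.3°; drift +2.8° → track 194.1°, groundspeed 234.0 kt
Leg 4: heading 68.5°; drift +3.5° → track 72.0°, groundspeed 191.8 kt
Leg 5: heading 228.0°; drift -0.9° → track 227.1°, groundspeed 236.2 kt
Leg 6: heading 301.3°; drift -6.3° → track 295.0°, groundspeed 217.0 kt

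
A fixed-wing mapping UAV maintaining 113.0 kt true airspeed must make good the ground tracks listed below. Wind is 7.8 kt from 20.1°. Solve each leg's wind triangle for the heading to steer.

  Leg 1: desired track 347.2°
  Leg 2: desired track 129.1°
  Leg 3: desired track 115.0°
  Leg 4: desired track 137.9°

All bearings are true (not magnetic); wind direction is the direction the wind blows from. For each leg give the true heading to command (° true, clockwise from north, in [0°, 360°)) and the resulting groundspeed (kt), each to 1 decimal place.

Leg 1: heading=349.3°, groundspeed=106.4 kt
Leg 2: heading=125.4°, groundspeed=115.3 kt
Leg 3: heading=111.1°, groundspeed=113.4 kt
Leg 4: heading=134.4°, groundspeed=116.4 kt

Leg 1: desired track 347.2°; wind correction +2.1° → command heading 349.3°, groundspeed 106.4 kt
Leg 2: desired track 129.1°; wind correction -3.7° → command heading 125.4°, groundspeed 115.3 kt
Leg 3: desired track 115.0°; wind correction -3.9° → command heading 111.1°, groundspeed 113.4 kt
Leg 4: desired track 137.9°; wind correction -3.5° → command heading 134.4°, groundspeed 116.4 kt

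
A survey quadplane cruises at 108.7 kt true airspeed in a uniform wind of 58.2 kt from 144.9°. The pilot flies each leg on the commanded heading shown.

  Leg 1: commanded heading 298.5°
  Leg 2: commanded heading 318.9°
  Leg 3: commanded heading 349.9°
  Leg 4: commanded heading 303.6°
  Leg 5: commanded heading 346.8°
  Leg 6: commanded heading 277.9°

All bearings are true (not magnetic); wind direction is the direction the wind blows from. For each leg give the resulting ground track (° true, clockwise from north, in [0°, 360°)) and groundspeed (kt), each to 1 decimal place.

Leg 1: heading 298.5°; drift +9.1° → track 307.6°, groundspeed 162.9 kt
Leg 2: heading 318.9°; drift +2.1° → track 321.0°, groundspeed 166.7 kt
Leg 3: heading 349.9°; drift -8.7° → track 341.2°, groundspeed 163.3 kt
Leg 4: heading 303.6°; drift +7.4° → track 311.0°, groundspeed 164.3 kt
Leg 5: heading 346.8°; drift -7.6° → track 339.2°, groundspeed 164.1 kt
Leg 6: heading 277.9°; drift +16.0° → track 293.9°, groundspeed 154.4 kt

Leg 1: track=307.6°, groundspeed=162.9 kt
Leg 2: track=321.0°, groundspeed=166.7 kt
Leg 3: track=341.2°, groundspeed=163.3 kt
Leg 4: track=311.0°, groundspeed=164.3 kt
Leg 5: track=339.2°, groundspeed=164.1 kt
Leg 6: track=293.9°, groundspeed=154.4 kt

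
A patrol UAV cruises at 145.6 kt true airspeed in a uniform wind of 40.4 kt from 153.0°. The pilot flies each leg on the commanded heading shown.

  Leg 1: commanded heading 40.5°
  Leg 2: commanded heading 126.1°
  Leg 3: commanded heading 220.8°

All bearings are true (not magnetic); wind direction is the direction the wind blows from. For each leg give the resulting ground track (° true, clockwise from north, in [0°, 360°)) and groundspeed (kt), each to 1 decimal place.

Leg 1: track=27.5°, groundspeed=165.3 kt
Leg 2: track=116.6°, groundspeed=111.1 kt
Leg 3: track=236.8°, groundspeed=135.6 kt

Leg 1: heading 40.5°; drift -13.0° → track 27.5°, groundspeed 165.3 kt
Leg 2: heading 126.1°; drift -9.5° → track 116.6°, groundspeed 111.1 kt
Leg 3: heading 220.8°; drift +16.0° → track 236.8°, groundspeed 135.6 kt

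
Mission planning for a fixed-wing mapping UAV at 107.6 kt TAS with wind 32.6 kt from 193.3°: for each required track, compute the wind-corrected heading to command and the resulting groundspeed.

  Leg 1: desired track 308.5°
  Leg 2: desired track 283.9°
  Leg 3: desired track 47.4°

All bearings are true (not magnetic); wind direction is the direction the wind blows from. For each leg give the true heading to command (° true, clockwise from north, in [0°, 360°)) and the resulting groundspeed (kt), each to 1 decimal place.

Leg 1: heading=292.6°, groundspeed=117.4 kt
Leg 2: heading=266.3°, groundspeed=102.9 kt
Leg 3: heading=57.2°, groundspeed=133.0 kt

Leg 1: desired track 308.5°; wind correction -15.9° → command heading 292.6°, groundspeed 117.4 kt
Leg 2: desired track 283.9°; wind correction -17.6° → command heading 266.3°, groundspeed 102.9 kt
Leg 3: desired track 47.4°; wind correction +9.8° → command heading 57.2°, groundspeed 133.0 kt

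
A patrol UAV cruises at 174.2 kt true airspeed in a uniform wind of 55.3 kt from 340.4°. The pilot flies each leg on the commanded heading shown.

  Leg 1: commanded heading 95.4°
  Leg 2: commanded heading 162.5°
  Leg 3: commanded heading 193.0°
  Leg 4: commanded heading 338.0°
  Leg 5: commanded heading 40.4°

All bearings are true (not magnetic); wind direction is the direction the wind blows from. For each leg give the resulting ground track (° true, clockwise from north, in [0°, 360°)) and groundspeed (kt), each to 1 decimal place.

Leg 1: heading 95.4°; drift +14.2° → track 109.6°, groundspeed 203.8 kt
Leg 2: heading 162.5°; drift -0.5° → track 162.0°, groundspeed 229.5 kt
Leg 3: heading 193.0°; drift -7.7° → track 185.3°, groundspeed 222.8 kt
Leg 4: heading 338.0°; drift -1.1° → track 336.9°, groundspeed 119.0 kt
Leg 5: heading 40.4°; drift +18.1° → track 58.5°, groundspeed 154.2 kt

Leg 1: track=109.6°, groundspeed=203.8 kt
Leg 2: track=162.0°, groundspeed=229.5 kt
Leg 3: track=185.3°, groundspeed=222.8 kt
Leg 4: track=336.9°, groundspeed=119.0 kt
Leg 5: track=58.5°, groundspeed=154.2 kt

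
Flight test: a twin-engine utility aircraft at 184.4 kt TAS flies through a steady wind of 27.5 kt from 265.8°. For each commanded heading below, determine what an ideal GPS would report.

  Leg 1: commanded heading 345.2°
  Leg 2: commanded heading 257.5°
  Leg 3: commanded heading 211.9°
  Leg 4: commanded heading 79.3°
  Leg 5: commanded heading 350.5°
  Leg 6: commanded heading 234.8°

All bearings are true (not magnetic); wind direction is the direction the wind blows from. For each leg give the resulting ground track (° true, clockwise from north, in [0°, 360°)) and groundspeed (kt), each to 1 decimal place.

Leg 1: track=353.8°, groundspeed=181.4 kt
Leg 2: track=256.1°, groundspeed=157.2 kt
Leg 3: track=204.4°, groundspeed=169.7 kt
Leg 4: track=80.1°, groundspeed=211.7 kt
Leg 5: track=359.1°, groundspeed=183.9 kt
Leg 6: track=229.8°, groundspeed=161.5 kt

Leg 1: heading 345.2°; drift +8.6° → track 353.8°, groundspeed 181.4 kt
Leg 2: heading 257.5°; drift -1.4° → track 256.1°, groundspeed 157.2 kt
Leg 3: heading 211.9°; drift -7.5° → track 204.4°, groundspeed 169.7 kt
Leg 4: heading 79.3°; drift +0.8° → track 80.1°, groundspeed 211.7 kt
Leg 5: heading 350.5°; drift +8.6° → track 359.1°, groundspeed 183.9 kt
Leg 6: heading 234.8°; drift -5.0° → track 229.8°, groundspeed 161.5 kt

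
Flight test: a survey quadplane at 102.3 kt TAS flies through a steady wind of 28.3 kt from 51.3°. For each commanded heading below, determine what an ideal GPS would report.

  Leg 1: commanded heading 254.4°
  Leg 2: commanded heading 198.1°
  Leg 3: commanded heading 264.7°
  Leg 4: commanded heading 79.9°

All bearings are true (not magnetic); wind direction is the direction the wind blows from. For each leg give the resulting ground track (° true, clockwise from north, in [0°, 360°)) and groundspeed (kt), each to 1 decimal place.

Leg 1: heading 254.4°; drift -4.9° → track 249.5°, groundspeed 128.8 kt
Leg 2: heading 198.1°; drift +7.0° → track 205.1°, groundspeed 126.9 kt
Leg 3: heading 264.7°; drift -7.1° → track 257.6°, groundspeed 126.9 kt
Leg 4: heading 79.9°; drift +9.9° → track 89.8°, groundspeed 78.6 kt

Leg 1: track=249.5°, groundspeed=128.8 kt
Leg 2: track=205.1°, groundspeed=126.9 kt
Leg 3: track=257.6°, groundspeed=126.9 kt
Leg 4: track=89.8°, groundspeed=78.6 kt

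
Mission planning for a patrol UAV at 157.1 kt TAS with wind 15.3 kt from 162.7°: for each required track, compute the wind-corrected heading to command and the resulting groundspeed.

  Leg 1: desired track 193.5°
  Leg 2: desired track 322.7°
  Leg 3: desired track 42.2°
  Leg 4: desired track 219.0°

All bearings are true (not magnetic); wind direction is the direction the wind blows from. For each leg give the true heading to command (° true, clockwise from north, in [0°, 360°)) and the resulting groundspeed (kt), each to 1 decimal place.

Leg 1: heading=190.6°, groundspeed=143.8 kt
Leg 2: heading=320.8°, groundspeed=171.4 kt
Leg 3: heading=47.0°, groundspeed=164.3 kt
Leg 4: heading=214.4°, groundspeed=148.1 kt

Leg 1: desired track 193.5°; wind correction -2.9° → command heading 190.6°, groundspeed 143.8 kt
Leg 2: desired track 322.7°; wind correction -1.9° → command heading 320.8°, groundspeed 171.4 kt
Leg 3: desired track 42.2°; wind correction +4.8° → command heading 47.0°, groundspeed 164.3 kt
Leg 4: desired track 219.0°; wind correction -4.6° → command heading 214.4°, groundspeed 148.1 kt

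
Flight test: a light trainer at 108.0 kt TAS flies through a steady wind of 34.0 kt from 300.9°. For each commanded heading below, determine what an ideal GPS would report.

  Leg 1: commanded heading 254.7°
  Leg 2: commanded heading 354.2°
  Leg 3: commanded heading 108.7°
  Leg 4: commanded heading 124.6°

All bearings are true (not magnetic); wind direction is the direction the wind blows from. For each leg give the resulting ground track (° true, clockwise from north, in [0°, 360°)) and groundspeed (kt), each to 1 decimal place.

Leg 1: heading 254.7°; drift -16.2° → track 238.5°, groundspeed 88.0 kt
Leg 2: heading 354.2°; drift +17.3° → track 11.5°, groundspeed 91.8 kt
Leg 3: heading 108.7°; drift +2.9° → track 111.6°, groundspeed 141.4 kt
Leg 4: heading 124.6°; drift -0.9° → track 123.7°, groundspeed 141.9 kt

Leg 1: track=238.5°, groundspeed=88.0 kt
Leg 2: track=11.5°, groundspeed=91.8 kt
Leg 3: track=111.6°, groundspeed=141.4 kt
Leg 4: track=123.7°, groundspeed=141.9 kt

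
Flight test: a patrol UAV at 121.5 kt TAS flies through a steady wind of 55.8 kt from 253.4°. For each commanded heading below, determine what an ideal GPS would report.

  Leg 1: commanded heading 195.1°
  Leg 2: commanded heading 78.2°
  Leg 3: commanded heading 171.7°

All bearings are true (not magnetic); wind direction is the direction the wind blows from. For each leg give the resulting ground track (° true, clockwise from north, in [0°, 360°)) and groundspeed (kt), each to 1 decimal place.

Leg 1: track=167.8°, groundspeed=103.7 kt
Leg 2: track=76.7°, groundspeed=177.2 kt
Leg 3: track=145.7°, groundspeed=126.2 kt

Leg 1: heading 195.1°; drift -27.3° → track 167.8°, groundspeed 103.7 kt
Leg 2: heading 78.2°; drift -1.5° → track 76.7°, groundspeed 177.2 kt
Leg 3: heading 171.7°; drift -26.0° → track 145.7°, groundspeed 126.2 kt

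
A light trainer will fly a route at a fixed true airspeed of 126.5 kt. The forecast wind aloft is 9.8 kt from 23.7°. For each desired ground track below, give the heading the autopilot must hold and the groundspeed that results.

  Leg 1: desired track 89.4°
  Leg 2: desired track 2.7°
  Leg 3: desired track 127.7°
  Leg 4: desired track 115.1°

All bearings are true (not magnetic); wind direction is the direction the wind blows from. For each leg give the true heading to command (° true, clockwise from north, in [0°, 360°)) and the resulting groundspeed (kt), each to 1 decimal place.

Leg 1: desired track 89.4°; wind correction -4.0° → command heading 85.4°, groundspeed 122.2 kt
Leg 2: desired track 2.7°; wind correction +1.6° → command heading 4.3°, groundspeed 117.3 kt
Leg 3: desired track 127.7°; wind correction -4.3° → command heading 123.4°, groundspeed 128.5 kt
Leg 4: desired track 115.1°; wind correction -4.4° → command heading 110.7°, groundspeed 126.4 kt

Leg 1: heading=85.4°, groundspeed=122.2 kt
Leg 2: heading=4.3°, groundspeed=117.3 kt
Leg 3: heading=123.4°, groundspeed=128.5 kt
Leg 4: heading=110.7°, groundspeed=126.4 kt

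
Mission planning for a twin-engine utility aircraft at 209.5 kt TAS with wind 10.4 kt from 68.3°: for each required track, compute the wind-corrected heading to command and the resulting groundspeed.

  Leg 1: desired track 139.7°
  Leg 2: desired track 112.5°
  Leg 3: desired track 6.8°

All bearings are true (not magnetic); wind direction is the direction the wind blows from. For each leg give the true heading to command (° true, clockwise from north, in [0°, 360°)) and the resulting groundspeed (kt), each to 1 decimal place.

Leg 1: heading=137.0°, groundspeed=206.0 kt
Leg 2: heading=110.5°, groundspeed=201.9 kt
Leg 3: heading=9.3°, groundspeed=204.3 kt

Leg 1: desired track 139.7°; wind correction -2.7° → command heading 137.0°, groundspeed 206.0 kt
Leg 2: desired track 112.5°; wind correction -2.0° → command heading 110.5°, groundspeed 201.9 kt
Leg 3: desired track 6.8°; wind correction +2.5° → command heading 9.3°, groundspeed 204.3 kt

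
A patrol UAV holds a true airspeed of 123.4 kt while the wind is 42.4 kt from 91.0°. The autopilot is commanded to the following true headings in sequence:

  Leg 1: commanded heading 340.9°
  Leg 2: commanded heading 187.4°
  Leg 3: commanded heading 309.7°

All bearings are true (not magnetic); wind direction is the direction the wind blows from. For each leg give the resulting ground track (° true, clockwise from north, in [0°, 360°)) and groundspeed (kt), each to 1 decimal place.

Leg 1: heading 340.9°; drift -16.1° → track 324.8°, groundspeed 143.6 kt
Leg 2: heading 187.4°; drift +18.2° → track 205.6°, groundspeed 134.9 kt
Leg 3: heading 309.7°; drift -9.6° → track 300.1°, groundspeed 158.7 kt

Leg 1: track=324.8°, groundspeed=143.6 kt
Leg 2: track=205.6°, groundspeed=134.9 kt
Leg 3: track=300.1°, groundspeed=158.7 kt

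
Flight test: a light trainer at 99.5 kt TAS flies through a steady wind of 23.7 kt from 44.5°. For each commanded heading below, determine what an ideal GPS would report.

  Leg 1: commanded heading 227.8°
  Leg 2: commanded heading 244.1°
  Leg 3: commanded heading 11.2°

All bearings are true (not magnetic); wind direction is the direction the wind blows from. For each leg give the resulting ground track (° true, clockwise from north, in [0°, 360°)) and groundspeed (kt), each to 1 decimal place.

Leg 1: heading 227.8°; drift -0.6° → track 227.2°, groundspeed 123.2 kt
Leg 2: heading 244.1°; drift -3.7° → track 240.4°, groundspeed 122.1 kt
Leg 3: heading 11.2°; drift -9.3° → track 1.9°, groundspeed 80.7 kt

Leg 1: track=227.2°, groundspeed=123.2 kt
Leg 2: track=240.4°, groundspeed=122.1 kt
Leg 3: track=1.9°, groundspeed=80.7 kt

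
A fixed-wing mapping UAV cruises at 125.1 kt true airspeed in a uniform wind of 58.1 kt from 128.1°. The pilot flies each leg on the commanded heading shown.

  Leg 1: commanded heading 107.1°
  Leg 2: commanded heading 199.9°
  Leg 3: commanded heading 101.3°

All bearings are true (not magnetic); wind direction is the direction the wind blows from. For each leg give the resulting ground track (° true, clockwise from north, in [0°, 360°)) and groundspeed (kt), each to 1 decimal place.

Leg 1: heading 107.1°; drift -16.4° → track 90.7°, groundspeed 73.9 kt
Leg 2: heading 199.9°; drift +27.3° → track 227.2°, groundspeed 120.4 kt
Leg 3: heading 101.3°; drift -19.7° → track 81.6°, groundspeed 77.8 kt

Leg 1: track=90.7°, groundspeed=73.9 kt
Leg 2: track=227.2°, groundspeed=120.4 kt
Leg 3: track=81.6°, groundspeed=77.8 kt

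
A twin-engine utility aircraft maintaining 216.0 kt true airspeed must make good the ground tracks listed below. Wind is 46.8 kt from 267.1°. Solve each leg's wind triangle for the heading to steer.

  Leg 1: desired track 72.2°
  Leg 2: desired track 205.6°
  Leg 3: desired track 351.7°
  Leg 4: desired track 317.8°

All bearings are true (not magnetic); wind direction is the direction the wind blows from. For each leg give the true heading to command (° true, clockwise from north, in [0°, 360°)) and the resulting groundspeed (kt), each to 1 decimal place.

Leg 1: desired track 72.2°; wind correction -3.2° → command heading 69.0°, groundspeed 260.9 kt
Leg 2: desired track 205.6°; wind correction +11.0° → command heading 216.6°, groundspeed 189.7 kt
Leg 3: desired track 351.7°; wind correction -12.5° → command heading 339.2°, groundspeed 206.5 kt
Leg 4: desired track 317.8°; wind correction -9.7° → command heading 308.1°, groundspeed 183.3 kt

Leg 1: heading=69.0°, groundspeed=260.9 kt
Leg 2: heading=216.6°, groundspeed=189.7 kt
Leg 3: heading=339.2°, groundspeed=206.5 kt
Leg 4: heading=308.1°, groundspeed=183.3 kt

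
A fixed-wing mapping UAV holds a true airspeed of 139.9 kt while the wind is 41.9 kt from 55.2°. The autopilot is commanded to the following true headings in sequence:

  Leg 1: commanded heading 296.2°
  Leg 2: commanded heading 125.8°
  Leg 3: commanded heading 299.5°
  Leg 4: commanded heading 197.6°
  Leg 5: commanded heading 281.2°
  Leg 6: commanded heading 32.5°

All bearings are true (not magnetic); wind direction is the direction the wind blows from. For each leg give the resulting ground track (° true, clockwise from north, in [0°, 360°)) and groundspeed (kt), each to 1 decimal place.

Leg 1: track=283.3°, groundspeed=164.4 kt
Leg 2: track=143.2°, groundspeed=132.0 kt
Leg 3: track=286.1°, groundspeed=162.5 kt
Leg 4: track=206.0°, groundspeed=175.0 kt
Leg 5: track=271.1°, groundspeed=171.7 kt
Leg 6: track=23.4°, groundspeed=102.5 kt

Leg 1: heading 296.2°; drift -12.9° → track 283.3°, groundspeed 164.4 kt
Leg 2: heading 125.8°; drift +17.4° → track 143.2°, groundspeed 132.0 kt
Leg 3: heading 299.5°; drift -13.4° → track 286.1°, groundspeed 162.5 kt
Leg 4: heading 197.6°; drift +8.4° → track 206.0°, groundspeed 175.0 kt
Leg 5: heading 281.2°; drift -10.1° → track 271.1°, groundspeed 171.7 kt
Leg 6: heading 32.5°; drift -9.1° → track 23.4°, groundspeed 102.5 kt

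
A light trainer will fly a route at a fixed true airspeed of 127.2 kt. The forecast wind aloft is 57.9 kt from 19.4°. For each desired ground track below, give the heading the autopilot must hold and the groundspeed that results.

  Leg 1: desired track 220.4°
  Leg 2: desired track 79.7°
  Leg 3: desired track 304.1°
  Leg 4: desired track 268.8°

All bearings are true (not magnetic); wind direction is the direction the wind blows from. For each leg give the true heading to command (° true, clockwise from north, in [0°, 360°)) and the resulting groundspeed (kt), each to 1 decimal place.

Leg 1: desired track 220.4°; wind correction +9.4° → command heading 229.8°, groundspeed 179.6 kt
Leg 2: desired track 79.7°; wind correction -23.3° → command heading 56.4°, groundspeed 88.1 kt
Leg 3: desired track 304.1°; wind correction +26.1° → command heading 330.2°, groundspeed 99.5 kt
Leg 4: desired track 268.8°; wind correction +25.2° → command heading 294.0°, groundspeed 135.4 kt

Leg 1: heading=229.8°, groundspeed=179.6 kt
Leg 2: heading=56.4°, groundspeed=88.1 kt
Leg 3: heading=330.2°, groundspeed=99.5 kt
Leg 4: heading=294.0°, groundspeed=135.4 kt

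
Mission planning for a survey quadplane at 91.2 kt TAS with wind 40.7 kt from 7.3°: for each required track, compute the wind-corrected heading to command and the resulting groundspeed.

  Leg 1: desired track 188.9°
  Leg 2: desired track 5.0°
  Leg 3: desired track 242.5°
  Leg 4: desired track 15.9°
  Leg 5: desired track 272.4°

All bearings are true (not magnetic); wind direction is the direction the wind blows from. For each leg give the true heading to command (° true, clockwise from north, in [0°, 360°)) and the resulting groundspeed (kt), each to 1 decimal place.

Leg 1: heading=189.6°, groundspeed=131.9 kt
Leg 2: heading=6.0°, groundspeed=50.5 kt
Leg 3: heading=264.0°, groundspeed=108.1 kt
Leg 4: heading=12.1°, groundspeed=50.8 kt
Leg 5: heading=298.8°, groundspeed=85.2 kt

Leg 1: desired track 188.9°; wind correction +0.7° → command heading 189.6°, groundspeed 131.9 kt
Leg 2: desired track 5.0°; wind correction +1.0° → command heading 6.0°, groundspeed 50.5 kt
Leg 3: desired track 242.5°; wind correction +21.5° → command heading 264.0°, groundspeed 108.1 kt
Leg 4: desired track 15.9°; wind correction -3.8° → command heading 12.1°, groundspeed 50.8 kt
Leg 5: desired track 272.4°; wind correction +26.4° → command heading 298.8°, groundspeed 85.2 kt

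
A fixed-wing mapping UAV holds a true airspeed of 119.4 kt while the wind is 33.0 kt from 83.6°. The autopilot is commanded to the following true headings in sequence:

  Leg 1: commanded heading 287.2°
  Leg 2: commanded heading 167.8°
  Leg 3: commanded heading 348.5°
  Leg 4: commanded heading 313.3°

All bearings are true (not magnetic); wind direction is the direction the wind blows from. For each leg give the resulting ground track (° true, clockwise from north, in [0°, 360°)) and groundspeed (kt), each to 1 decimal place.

Leg 1: track=282.2°, groundspeed=150.2 kt
Leg 2: track=183.6°, groundspeed=120.6 kt
Leg 3: track=333.5°, groundspeed=126.7 kt
Leg 4: track=303.2°, groundspeed=143.0 kt

Leg 1: heading 287.2°; drift -5.0° → track 282.2°, groundspeed 150.2 kt
Leg 2: heading 167.8°; drift +15.8° → track 183.6°, groundspeed 120.6 kt
Leg 3: heading 348.5°; drift -15.0° → track 333.5°, groundspeed 126.7 kt
Leg 4: heading 313.3°; drift -10.1° → track 303.2°, groundspeed 143.0 kt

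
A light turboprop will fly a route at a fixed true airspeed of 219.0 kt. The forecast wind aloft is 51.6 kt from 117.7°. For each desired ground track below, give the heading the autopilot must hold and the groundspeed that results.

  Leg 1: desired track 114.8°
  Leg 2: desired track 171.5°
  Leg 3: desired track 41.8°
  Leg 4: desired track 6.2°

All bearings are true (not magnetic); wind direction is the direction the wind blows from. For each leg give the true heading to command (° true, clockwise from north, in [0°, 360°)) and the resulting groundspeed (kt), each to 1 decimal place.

Leg 1: desired track 114.8°; wind correction +0.7° → command heading 115.5°, groundspeed 167.5 kt
Leg 2: desired track 171.5°; wind correction -11.0° → command heading 160.5°, groundspeed 184.5 kt
Leg 3: desired track 41.8°; wind correction +13.2° → command heading 55.0°, groundspeed 200.6 kt
Leg 4: desired track 6.2°; wind correction +12.7° → command heading 18.9°, groundspeed 232.6 kt

Leg 1: heading=115.5°, groundspeed=167.5 kt
Leg 2: heading=160.5°, groundspeed=184.5 kt
Leg 3: heading=55.0°, groundspeed=200.6 kt
Leg 4: heading=18.9°, groundspeed=232.6 kt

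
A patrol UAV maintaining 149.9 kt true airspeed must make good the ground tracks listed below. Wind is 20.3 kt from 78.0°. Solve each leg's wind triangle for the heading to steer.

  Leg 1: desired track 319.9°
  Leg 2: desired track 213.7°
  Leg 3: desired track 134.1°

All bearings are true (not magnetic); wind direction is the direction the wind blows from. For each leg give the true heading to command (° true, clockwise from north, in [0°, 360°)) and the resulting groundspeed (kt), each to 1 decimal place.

Leg 1: desired track 319.9°; wind correction +6.9° → command heading 326.8°, groundspeed 158.4 kt
Leg 2: desired track 213.7°; wind correction -5.4° → command heading 208.3°, groundspeed 163.8 kt
Leg 3: desired track 134.1°; wind correction -6.5° → command heading 127.6°, groundspeed 137.6 kt

Leg 1: heading=326.8°, groundspeed=158.4 kt
Leg 2: heading=208.3°, groundspeed=163.8 kt
Leg 3: heading=127.6°, groundspeed=137.6 kt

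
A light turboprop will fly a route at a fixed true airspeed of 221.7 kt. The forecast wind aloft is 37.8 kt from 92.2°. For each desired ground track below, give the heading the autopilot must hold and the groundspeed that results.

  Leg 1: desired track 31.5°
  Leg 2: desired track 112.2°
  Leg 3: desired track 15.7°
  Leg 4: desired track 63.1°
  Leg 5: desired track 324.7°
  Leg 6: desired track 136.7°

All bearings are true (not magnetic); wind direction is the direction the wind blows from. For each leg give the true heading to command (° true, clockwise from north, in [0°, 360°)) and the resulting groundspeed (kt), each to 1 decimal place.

Leg 1: desired track 31.5°; wind correction +8.6° → command heading 40.1°, groundspeed 200.7 kt
Leg 2: desired track 112.2°; wind correction -3.3° → command heading 108.9°, groundspeed 185.8 kt
Leg 3: desired track 15.7°; wind correction +9.5° → command heading 25.2°, groundspeed 209.8 kt
Leg 4: desired track 63.1°; wind correction +4.8° → command heading 67.9°, groundspeed 187.9 kt
Leg 5: desired track 324.7°; wind correction +7.8° → command heading 332.5°, groundspeed 242.7 kt
Leg 6: desired track 136.7°; wind correction -6.9° → command heading 129.8°, groundspeed 193.2 kt

Leg 1: heading=40.1°, groundspeed=200.7 kt
Leg 2: heading=108.9°, groundspeed=185.8 kt
Leg 3: heading=25.2°, groundspeed=209.8 kt
Leg 4: heading=67.9°, groundspeed=187.9 kt
Leg 5: heading=332.5°, groundspeed=242.7 kt
Leg 6: heading=129.8°, groundspeed=193.2 kt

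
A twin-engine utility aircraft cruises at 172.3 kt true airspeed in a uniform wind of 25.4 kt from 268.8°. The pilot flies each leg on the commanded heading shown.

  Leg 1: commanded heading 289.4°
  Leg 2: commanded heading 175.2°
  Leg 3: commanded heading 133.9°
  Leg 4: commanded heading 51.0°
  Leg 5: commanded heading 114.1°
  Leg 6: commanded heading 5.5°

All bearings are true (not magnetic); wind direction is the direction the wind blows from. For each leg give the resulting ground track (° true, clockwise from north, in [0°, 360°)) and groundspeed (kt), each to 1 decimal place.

Leg 1: heading 289.4°; drift +3.4° → track 292.8°, groundspeed 148.8 kt
Leg 2: heading 175.2°; drift -8.3° → track 166.9°, groundspeed 175.7 kt
Leg 3: heading 133.9°; drift -5.4° → track 128.5°, groundspeed 191.1 kt
Leg 4: heading 51.0°; drift +4.6° → track 55.6°, groundspeed 193.0 kt
Leg 5: heading 114.1°; drift -3.2° → track 110.9°, groundspeed 195.6 kt
Leg 6: heading 5.5°; drift +8.2° → track 13.7°, groundspeed 177.1 kt

Leg 1: track=292.8°, groundspeed=148.8 kt
Leg 2: track=166.9°, groundspeed=175.7 kt
Leg 3: track=128.5°, groundspeed=191.1 kt
Leg 4: track=55.6°, groundspeed=193.0 kt
Leg 5: track=110.9°, groundspeed=195.6 kt
Leg 6: track=13.7°, groundspeed=177.1 kt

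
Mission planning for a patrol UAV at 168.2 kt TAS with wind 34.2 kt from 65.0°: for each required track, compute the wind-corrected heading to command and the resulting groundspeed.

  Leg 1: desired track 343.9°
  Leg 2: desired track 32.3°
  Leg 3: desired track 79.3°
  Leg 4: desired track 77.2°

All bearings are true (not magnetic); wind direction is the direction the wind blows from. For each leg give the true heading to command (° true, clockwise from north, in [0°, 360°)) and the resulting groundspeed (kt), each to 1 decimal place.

Leg 1: desired track 343.9°; wind correction +11.6° → command heading 355.5°, groundspeed 159.5 kt
Leg 2: desired track 32.3°; wind correction +6.3° → command heading 38.6°, groundspeed 138.4 kt
Leg 3: desired track 79.3°; wind correction -2.9° → command heading 76.4°, groundspeed 134.8 kt
Leg 4: desired track 77.2°; wind correction -2.5° → command heading 74.7°, groundspeed 134.6 kt

Leg 1: heading=355.5°, groundspeed=159.5 kt
Leg 2: heading=38.6°, groundspeed=138.4 kt
Leg 3: heading=76.4°, groundspeed=134.8 kt
Leg 4: heading=74.7°, groundspeed=134.6 kt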